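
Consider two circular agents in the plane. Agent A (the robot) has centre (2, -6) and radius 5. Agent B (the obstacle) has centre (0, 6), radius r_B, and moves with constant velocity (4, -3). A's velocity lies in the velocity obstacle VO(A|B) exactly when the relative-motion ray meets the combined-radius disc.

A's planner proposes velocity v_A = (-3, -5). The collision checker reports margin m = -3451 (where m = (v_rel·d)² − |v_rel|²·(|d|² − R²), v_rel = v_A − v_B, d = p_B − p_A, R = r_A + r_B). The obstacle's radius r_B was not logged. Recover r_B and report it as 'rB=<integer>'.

m = -3451
d = (-2, 12);  v_rel = (-7, -2),  |v_rel|² = 53
v_rel×d = (-7)·(12) − (-2)·(-2) = -88
since m = R²·53 − (-88)²:  R² = (7744 + -3451) / 53 = 81
R = √81 = 9  ⇒  r_B = 9 − 5 = 4

rB=4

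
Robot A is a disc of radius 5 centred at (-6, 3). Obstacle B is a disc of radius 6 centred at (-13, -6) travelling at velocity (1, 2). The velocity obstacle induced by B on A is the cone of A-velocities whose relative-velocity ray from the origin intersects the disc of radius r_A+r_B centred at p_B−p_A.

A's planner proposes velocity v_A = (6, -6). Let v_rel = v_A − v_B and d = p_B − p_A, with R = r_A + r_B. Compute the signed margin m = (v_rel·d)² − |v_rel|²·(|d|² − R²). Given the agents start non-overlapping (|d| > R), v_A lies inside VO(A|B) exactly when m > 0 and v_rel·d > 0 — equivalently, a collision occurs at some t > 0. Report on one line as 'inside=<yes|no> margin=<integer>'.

d = (-7, -9),  |d|² = 130;  R = 5+6 = 11,  c = 130−11² = 9
v_rel = (5, -8),  |v_rel|² = 89;  v_rel·d = (5)·(-7) + (-8)·(-9) = 37
89·t² − 74·t + 9 = 0  ⇒  m = 37² − 89·9 = 568
m = 568 > 0,  v_rel·d = 37 > 0  ⇒  inside

inside=yes margin=568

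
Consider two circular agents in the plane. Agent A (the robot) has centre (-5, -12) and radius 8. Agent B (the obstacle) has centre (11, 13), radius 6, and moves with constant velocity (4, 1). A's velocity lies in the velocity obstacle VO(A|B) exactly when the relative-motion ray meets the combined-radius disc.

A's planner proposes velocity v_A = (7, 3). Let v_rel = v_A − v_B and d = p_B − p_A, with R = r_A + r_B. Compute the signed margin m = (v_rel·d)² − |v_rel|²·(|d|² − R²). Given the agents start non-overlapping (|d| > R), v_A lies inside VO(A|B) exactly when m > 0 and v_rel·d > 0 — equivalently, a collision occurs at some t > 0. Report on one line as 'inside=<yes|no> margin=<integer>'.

d = (16, 25),  |d|² = 881;  R = 8+6 = 14,  c = 881−14² = 685
v_rel = (3, 2),  |v_rel|² = 13;  v_rel·d = (3)·(16) + (2)·(25) = 98
13·t² − 196·t + 685 = 0  ⇒  m = 98² − 13·685 = 699
m = 699 > 0,  v_rel·d = 98 > 0  ⇒  inside

inside=yes margin=699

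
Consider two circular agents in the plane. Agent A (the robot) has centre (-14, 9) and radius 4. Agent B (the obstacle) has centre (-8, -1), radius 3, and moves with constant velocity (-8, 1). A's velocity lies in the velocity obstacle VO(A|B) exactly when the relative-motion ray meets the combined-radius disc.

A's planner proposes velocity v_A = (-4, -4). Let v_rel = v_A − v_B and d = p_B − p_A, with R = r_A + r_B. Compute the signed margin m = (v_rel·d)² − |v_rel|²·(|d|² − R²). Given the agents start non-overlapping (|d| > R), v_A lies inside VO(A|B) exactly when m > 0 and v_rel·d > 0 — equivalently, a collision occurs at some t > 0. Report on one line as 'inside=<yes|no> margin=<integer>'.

d = (6, -10),  |d|² = 136;  R = 4+3 = 7,  c = 136−7² = 87
v_rel = (4, -5),  |v_rel|² = 41;  v_rel·d = (4)·(6) + (-5)·(-10) = 74
41·t² − 148·t + 87 = 0  ⇒  m = 74² − 41·87 = 1909
m = 1909 > 0,  v_rel·d = 74 > 0  ⇒  inside

inside=yes margin=1909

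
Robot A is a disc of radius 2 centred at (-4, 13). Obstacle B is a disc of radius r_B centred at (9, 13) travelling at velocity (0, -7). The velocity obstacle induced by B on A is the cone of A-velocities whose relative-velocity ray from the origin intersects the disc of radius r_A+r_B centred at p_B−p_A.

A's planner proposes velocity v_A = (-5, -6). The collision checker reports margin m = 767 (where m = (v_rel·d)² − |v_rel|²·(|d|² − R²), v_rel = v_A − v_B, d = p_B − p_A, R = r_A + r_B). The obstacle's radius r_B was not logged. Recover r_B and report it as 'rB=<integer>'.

m = 767
d = (13, 0);  v_rel = (-5, 1),  |v_rel|² = 26
v_rel×d = (-5)·(0) − (1)·(13) = -13
since m = R²·26 − (-13)²:  R² = (169 + 767) / 26 = 36
R = √36 = 6  ⇒  r_B = 6 − 2 = 4

rB=4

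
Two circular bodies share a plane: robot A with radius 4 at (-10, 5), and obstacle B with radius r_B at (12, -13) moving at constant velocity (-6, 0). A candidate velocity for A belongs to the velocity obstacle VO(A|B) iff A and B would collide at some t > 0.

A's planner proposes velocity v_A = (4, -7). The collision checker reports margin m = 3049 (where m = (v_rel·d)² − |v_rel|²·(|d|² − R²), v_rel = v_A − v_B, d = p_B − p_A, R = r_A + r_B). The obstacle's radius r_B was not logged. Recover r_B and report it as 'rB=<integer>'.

m = 3049
d = (22, -18);  v_rel = (10, -7),  |v_rel|² = 149
v_rel×d = (10)·(-18) − (-7)·(22) = -26
since m = R²·149 − (-26)²:  R² = (676 + 3049) / 149 = 25
R = √25 = 5  ⇒  r_B = 5 − 4 = 1

rB=1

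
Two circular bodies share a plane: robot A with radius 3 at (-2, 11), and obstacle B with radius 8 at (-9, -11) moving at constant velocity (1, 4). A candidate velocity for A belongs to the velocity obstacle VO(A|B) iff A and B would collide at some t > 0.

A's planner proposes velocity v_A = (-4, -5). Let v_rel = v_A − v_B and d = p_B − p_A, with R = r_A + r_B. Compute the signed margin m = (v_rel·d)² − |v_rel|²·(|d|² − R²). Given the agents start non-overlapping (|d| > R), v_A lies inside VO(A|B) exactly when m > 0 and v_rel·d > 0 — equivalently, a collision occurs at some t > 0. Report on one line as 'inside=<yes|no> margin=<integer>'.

d = (-7, -22),  |d|² = 533;  R = 3+8 = 11,  c = 533−11² = 412
v_rel = (-5, -9),  |v_rel|² = 106;  v_rel·d = (-5)·(-7) + (-9)·(-22) = 233
106·t² − 466·t + 412 = 0  ⇒  m = 233² − 106·412 = 10617
m = 10617 > 0,  v_rel·d = 233 > 0  ⇒  inside

inside=yes margin=10617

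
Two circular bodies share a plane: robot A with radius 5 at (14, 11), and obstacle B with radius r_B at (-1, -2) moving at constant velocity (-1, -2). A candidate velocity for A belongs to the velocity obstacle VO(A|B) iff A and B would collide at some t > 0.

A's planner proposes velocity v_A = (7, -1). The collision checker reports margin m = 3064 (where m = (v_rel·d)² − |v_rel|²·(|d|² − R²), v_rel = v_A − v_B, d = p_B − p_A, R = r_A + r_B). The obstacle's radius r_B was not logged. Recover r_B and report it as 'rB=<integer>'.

m = 3064
d = (-15, -13);  v_rel = (8, 1),  |v_rel|² = 65
v_rel×d = (8)·(-13) − (1)·(-15) = -89
since m = R²·65 − (-89)²:  R² = (7921 + 3064) / 65 = 169
R = √169 = 13  ⇒  r_B = 13 − 5 = 8

rB=8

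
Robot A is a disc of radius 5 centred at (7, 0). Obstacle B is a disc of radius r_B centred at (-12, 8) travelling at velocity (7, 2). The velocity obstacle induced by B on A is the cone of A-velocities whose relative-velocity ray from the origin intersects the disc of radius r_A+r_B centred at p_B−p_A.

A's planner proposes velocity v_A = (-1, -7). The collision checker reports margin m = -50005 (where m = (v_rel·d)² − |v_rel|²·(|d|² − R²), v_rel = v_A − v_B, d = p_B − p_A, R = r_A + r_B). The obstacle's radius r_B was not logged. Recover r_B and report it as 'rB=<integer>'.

m = -50005
d = (-19, 8);  v_rel = (-8, -9),  |v_rel|² = 145
v_rel×d = (-8)·(8) − (-9)·(-19) = -235
since m = R²·145 − (-235)²:  R² = (55225 + -50005) / 145 = 36
R = √36 = 6  ⇒  r_B = 6 − 5 = 1

rB=1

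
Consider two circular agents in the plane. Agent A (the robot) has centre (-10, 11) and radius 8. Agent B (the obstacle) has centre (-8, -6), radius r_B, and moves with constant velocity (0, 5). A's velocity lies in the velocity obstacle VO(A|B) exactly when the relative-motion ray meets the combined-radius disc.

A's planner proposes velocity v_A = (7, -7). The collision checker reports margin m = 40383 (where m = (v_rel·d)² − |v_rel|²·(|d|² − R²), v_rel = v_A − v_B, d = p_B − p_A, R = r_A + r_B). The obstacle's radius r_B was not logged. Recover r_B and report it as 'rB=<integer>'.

m = 40383
d = (2, -17);  v_rel = (7, -12),  |v_rel|² = 193
v_rel×d = (7)·(-17) − (-12)·(2) = -95
since m = R²·193 − (-95)²:  R² = (9025 + 40383) / 193 = 256
R = √256 = 16  ⇒  r_B = 16 − 8 = 8

rB=8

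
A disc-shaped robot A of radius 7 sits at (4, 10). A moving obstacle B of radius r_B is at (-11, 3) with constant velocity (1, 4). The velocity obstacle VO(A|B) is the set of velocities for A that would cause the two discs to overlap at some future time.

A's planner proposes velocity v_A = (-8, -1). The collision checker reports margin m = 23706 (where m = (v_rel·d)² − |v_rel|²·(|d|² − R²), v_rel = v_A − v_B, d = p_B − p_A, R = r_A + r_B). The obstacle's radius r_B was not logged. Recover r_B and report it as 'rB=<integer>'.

m = 23706
d = (-15, -7);  v_rel = (-9, -5),  |v_rel|² = 106
v_rel×d = (-9)·(-7) − (-5)·(-15) = -12
since m = R²·106 − (-12)²:  R² = (144 + 23706) / 106 = 225
R = √225 = 15  ⇒  r_B = 15 − 7 = 8

rB=8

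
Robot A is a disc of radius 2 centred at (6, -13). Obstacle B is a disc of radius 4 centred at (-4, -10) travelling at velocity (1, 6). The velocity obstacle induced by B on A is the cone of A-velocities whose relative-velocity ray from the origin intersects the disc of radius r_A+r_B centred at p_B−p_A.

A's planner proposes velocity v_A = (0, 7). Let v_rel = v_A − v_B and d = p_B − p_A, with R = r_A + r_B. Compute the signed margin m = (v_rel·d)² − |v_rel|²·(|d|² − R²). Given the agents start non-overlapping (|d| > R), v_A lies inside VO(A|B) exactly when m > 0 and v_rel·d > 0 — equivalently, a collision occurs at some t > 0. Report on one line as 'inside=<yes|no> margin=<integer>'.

d = (-10, 3),  |d|² = 109;  R = 2+4 = 6,  c = 109−6² = 73
v_rel = (-1, 1),  |v_rel|² = 2;  v_rel·d = (-1)·(-10) + (1)·(3) = 13
2·t² − 26·t + 73 = 0  ⇒  m = 13² − 2·73 = 23
m = 23 > 0,  v_rel·d = 13 > 0  ⇒  inside

inside=yes margin=23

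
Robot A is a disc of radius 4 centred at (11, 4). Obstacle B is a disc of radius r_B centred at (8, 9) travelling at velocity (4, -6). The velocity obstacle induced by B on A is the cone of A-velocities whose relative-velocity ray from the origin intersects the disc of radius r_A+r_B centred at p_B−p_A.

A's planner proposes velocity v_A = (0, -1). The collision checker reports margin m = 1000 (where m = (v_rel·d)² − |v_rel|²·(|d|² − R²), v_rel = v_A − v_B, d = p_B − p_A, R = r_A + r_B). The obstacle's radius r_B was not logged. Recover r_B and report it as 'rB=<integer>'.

m = 1000
d = (-3, 5);  v_rel = (-4, 5),  |v_rel|² = 41
v_rel×d = (-4)·(5) − (5)·(-3) = -5
since m = R²·41 − (-5)²:  R² = (25 + 1000) / 41 = 25
R = √25 = 5  ⇒  r_B = 5 − 4 = 1

rB=1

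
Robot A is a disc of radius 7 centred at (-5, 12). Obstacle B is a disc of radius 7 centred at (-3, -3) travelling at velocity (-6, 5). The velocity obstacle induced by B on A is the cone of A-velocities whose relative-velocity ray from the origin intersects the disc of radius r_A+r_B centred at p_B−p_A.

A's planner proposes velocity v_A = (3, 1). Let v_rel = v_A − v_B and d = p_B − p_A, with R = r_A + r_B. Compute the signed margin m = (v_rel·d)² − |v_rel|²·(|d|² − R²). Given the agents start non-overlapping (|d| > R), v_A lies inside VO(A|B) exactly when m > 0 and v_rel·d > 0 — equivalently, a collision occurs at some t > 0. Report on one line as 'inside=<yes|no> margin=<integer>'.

d = (2, -15),  |d|² = 229;  R = 7+7 = 14,  c = 229−14² = 33
v_rel = (9, -4),  |v_rel|² = 97;  v_rel·d = (9)·(2) + (-4)·(-15) = 78
97·t² − 156·t + 33 = 0  ⇒  m = 78² − 97·33 = 2883
m = 2883 > 0,  v_rel·d = 78 > 0  ⇒  inside

inside=yes margin=2883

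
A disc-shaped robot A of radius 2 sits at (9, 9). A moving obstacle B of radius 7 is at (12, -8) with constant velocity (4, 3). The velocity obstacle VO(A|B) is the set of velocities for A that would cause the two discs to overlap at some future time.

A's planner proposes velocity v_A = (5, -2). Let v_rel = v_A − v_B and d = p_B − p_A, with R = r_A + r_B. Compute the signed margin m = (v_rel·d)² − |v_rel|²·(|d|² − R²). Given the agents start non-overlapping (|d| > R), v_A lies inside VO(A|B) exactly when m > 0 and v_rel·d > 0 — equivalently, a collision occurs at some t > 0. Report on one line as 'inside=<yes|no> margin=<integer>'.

d = (3, -17),  |d|² = 298;  R = 2+7 = 9,  c = 298−9² = 217
v_rel = (1, -5),  |v_rel|² = 26;  v_rel·d = (1)·(3) + (-5)·(-17) = 88
26·t² − 176·t + 217 = 0  ⇒  m = 88² − 26·217 = 2102
m = 2102 > 0,  v_rel·d = 88 > 0  ⇒  inside

inside=yes margin=2102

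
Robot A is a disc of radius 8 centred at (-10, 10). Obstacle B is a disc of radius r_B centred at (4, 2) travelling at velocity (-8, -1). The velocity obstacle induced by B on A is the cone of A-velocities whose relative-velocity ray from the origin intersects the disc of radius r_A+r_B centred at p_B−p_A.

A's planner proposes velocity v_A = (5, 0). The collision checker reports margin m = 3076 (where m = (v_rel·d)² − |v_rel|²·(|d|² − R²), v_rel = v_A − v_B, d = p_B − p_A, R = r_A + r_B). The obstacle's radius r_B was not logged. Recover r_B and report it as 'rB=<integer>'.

m = 3076
d = (14, -8);  v_rel = (13, 1),  |v_rel|² = 170
v_rel×d = (13)·(-8) − (1)·(14) = -118
since m = R²·170 − (-118)²:  R² = (13924 + 3076) / 170 = 100
R = √100 = 10  ⇒  r_B = 10 − 8 = 2

rB=2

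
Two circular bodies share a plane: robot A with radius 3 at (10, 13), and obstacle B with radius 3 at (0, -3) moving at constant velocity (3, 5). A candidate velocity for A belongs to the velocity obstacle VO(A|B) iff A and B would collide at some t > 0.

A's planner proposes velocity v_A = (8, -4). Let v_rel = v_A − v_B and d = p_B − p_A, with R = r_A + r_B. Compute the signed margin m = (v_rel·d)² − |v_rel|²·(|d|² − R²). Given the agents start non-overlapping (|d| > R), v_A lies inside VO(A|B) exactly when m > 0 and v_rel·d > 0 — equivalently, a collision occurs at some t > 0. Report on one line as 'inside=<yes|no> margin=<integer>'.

d = (-10, -16),  |d|² = 356;  R = 3+3 = 6,  c = 356−6² = 320
v_rel = (5, -9),  |v_rel|² = 106;  v_rel·d = (5)·(-10) + (-9)·(-16) = 94
106·t² − 188·t + 320 = 0  ⇒  m = 94² − 106·320 = -25084
m = -25084 < 0,  v_rel·d = 94 > 0  ⇒  outside

inside=no margin=-25084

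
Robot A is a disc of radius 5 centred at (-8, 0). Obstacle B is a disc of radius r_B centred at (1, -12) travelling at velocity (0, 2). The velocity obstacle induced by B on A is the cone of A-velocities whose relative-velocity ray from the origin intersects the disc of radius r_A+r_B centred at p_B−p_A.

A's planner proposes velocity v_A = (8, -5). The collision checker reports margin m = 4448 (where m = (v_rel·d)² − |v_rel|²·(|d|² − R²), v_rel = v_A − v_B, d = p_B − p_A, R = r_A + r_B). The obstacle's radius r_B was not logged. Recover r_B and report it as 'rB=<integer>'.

m = 4448
d = (9, -12);  v_rel = (8, -7),  |v_rel|² = 113
v_rel×d = (8)·(-12) − (-7)·(9) = -33
since m = R²·113 − (-33)²:  R² = (1089 + 4448) / 113 = 49
R = √49 = 7  ⇒  r_B = 7 − 5 = 2

rB=2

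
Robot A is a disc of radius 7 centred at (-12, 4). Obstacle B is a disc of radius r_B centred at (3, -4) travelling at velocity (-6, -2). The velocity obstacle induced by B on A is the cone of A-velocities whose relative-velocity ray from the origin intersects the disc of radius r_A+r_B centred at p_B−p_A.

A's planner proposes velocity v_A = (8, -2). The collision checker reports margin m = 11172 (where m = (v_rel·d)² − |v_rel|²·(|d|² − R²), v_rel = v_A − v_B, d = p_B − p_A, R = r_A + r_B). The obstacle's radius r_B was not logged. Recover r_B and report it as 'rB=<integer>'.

m = 11172
d = (15, -8);  v_rel = (14, 0),  |v_rel|² = 196
v_rel×d = (14)·(-8) − (0)·(15) = -112
since m = R²·196 − (-112)²:  R² = (12544 + 11172) / 196 = 121
R = √121 = 11  ⇒  r_B = 11 − 7 = 4

rB=4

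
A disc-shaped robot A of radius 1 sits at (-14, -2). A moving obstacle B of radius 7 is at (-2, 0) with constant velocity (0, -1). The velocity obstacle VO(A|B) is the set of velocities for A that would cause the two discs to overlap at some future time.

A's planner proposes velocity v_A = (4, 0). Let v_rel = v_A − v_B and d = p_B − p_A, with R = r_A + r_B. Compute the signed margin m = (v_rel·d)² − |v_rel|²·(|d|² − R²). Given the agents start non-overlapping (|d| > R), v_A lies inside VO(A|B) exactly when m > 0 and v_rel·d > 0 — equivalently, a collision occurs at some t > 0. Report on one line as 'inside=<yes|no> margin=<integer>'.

d = (12, 2),  |d|² = 148;  R = 1+7 = 8,  c = 148−8² = 84
v_rel = (4, 1),  |v_rel|² = 17;  v_rel·d = (4)·(12) + (1)·(2) = 50
17·t² − 100·t + 84 = 0  ⇒  m = 50² − 17·84 = 1072
m = 1072 > 0,  v_rel·d = 50 > 0  ⇒  inside

inside=yes margin=1072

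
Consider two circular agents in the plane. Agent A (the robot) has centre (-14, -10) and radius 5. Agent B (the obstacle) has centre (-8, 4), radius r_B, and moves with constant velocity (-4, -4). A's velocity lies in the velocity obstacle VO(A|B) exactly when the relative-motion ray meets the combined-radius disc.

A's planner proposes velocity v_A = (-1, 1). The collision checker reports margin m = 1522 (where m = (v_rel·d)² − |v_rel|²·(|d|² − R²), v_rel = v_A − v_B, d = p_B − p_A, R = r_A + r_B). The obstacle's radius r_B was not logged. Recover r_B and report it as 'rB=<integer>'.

m = 1522
d = (6, 14);  v_rel = (3, 5),  |v_rel|² = 34
v_rel×d = (3)·(14) − (5)·(6) = 12
since m = R²·34 − 12²:  R² = (144 + 1522) / 34 = 49
R = √49 = 7  ⇒  r_B = 7 − 5 = 2

rB=2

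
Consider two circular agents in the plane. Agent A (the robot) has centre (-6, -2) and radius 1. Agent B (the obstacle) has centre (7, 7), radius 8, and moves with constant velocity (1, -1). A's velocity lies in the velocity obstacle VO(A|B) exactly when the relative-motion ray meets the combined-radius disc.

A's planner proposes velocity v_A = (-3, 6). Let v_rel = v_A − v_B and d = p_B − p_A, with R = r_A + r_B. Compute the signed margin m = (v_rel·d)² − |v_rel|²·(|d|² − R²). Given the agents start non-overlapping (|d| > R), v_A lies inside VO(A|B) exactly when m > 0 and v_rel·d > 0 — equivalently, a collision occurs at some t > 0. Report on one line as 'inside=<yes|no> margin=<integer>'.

d = (13, 9),  |d|² = 250;  R = 1+8 = 9,  c = 250−9² = 169
v_rel = (-4, 7),  |v_rel|² = 65;  v_rel·d = (-4)·(13) + (7)·(9) = 11
65·t² − 22·t + 169 = 0  ⇒  m = 11² − 65·169 = -10864
m = -10864 < 0,  v_rel·d = 11 > 0  ⇒  outside

inside=no margin=-10864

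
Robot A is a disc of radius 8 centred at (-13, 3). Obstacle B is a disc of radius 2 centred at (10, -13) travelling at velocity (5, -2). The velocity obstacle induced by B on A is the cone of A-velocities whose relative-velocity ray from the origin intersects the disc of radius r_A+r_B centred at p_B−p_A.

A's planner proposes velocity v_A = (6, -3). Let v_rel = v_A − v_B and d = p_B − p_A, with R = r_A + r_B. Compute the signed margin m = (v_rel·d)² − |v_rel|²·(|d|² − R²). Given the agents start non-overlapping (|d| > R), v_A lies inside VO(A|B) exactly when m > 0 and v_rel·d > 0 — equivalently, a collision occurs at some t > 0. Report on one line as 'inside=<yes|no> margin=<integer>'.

d = (23, -16),  |d|² = 785;  R = 8+2 = 10,  c = 785−10² = 685
v_rel = (1, -1),  |v_rel|² = 2;  v_rel·d = (1)·(23) + (-1)·(-16) = 39
2·t² − 78·t + 685 = 0  ⇒  m = 39² − 2·685 = 151
m = 151 > 0,  v_rel·d = 39 > 0  ⇒  inside

inside=yes margin=151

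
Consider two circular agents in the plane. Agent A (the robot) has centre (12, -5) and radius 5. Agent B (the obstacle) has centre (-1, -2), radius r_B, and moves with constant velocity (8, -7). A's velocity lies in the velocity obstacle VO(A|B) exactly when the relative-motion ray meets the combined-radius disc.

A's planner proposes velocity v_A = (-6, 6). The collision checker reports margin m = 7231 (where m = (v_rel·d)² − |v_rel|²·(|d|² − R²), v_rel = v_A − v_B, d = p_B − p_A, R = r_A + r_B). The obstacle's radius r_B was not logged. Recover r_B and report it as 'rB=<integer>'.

m = 7231
d = (-13, 3);  v_rel = (-14, 13),  |v_rel|² = 365
v_rel×d = (-14)·(3) − (13)·(-13) = 127
since m = R²·365 − 127²:  R² = (16129 + 7231) / 365 = 64
R = √64 = 8  ⇒  r_B = 8 − 5 = 3

rB=3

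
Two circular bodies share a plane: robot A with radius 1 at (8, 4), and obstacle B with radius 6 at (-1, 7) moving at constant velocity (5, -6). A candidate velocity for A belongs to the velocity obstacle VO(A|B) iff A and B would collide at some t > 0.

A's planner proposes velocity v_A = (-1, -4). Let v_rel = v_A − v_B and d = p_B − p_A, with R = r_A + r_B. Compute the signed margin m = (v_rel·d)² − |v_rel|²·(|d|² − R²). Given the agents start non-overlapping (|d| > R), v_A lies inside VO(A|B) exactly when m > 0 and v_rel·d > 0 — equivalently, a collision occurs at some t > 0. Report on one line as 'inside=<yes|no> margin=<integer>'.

d = (-9, 3),  |d|² = 90;  R = 1+6 = 7,  c = 90−7² = 41
v_rel = (-6, 2),  |v_rel|² = 40;  v_rel·d = (-6)·(-9) + (2)·(3) = 60
40·t² − 120·t + 41 = 0  ⇒  m = 60² − 40·41 = 1960
m = 1960 > 0,  v_rel·d = 60 > 0  ⇒  inside

inside=yes margin=1960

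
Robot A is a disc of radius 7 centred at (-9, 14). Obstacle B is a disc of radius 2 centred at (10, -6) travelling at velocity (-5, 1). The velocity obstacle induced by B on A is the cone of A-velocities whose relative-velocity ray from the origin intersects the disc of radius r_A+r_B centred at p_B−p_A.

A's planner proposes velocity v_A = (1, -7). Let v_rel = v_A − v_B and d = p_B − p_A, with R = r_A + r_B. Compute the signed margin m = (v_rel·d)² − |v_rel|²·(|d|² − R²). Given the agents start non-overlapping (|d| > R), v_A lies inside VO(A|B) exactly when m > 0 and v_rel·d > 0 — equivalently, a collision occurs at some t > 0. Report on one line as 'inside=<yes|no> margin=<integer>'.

d = (19, -20),  |d|² = 761;  R = 7+2 = 9,  c = 761−9² = 680
v_rel = (6, -8),  |v_rel|² = 100;  v_rel·d = (6)·(19) + (-8)·(-20) = 274
100·t² − 548·t + 680 = 0  ⇒  m = 274² − 100·680 = 7076
m = 7076 > 0,  v_rel·d = 274 > 0  ⇒  inside

inside=yes margin=7076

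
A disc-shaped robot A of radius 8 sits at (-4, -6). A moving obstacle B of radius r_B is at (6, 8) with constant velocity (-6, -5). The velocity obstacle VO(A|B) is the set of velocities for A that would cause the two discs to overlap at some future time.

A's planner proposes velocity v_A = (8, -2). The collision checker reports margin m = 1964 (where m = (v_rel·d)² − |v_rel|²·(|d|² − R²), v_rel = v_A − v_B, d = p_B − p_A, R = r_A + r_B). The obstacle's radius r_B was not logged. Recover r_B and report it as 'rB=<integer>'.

m = 1964
d = (10, 14);  v_rel = (14, 3),  |v_rel|² = 205
v_rel×d = (14)·(14) − (3)·(10) = 166
since m = R²·205 − 166²:  R² = (27556 + 1964) / 205 = 144
R = √144 = 12  ⇒  r_B = 12 − 8 = 4

rB=4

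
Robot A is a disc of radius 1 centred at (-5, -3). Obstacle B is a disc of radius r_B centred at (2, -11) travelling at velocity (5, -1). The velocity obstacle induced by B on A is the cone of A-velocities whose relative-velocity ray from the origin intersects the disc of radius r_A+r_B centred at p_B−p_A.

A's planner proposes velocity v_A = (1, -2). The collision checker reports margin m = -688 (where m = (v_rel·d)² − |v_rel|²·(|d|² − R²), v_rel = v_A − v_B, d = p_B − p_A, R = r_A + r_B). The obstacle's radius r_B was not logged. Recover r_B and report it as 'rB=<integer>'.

m = -688
d = (7, -8);  v_rel = (-4, -1),  |v_rel|² = 17
v_rel×d = (-4)·(-8) − (-1)·(7) = 39
since m = R²·17 − 39²:  R² = (1521 + -688) / 17 = 49
R = √49 = 7  ⇒  r_B = 7 − 1 = 6

rB=6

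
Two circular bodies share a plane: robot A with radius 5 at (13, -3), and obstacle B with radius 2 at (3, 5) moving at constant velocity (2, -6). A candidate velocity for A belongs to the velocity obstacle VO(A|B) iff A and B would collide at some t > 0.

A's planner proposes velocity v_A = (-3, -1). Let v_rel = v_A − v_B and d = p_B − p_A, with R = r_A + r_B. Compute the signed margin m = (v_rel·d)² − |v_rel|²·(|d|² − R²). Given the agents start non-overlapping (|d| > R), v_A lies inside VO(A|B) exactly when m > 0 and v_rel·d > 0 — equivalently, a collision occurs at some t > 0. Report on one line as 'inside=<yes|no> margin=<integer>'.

d = (-10, 8),  |d|² = 164;  R = 5+2 = 7,  c = 164−7² = 115
v_rel = (-5, 5),  |v_rel|² = 50;  v_rel·d = (-5)·(-10) + (5)·(8) = 90
50·t² − 180·t + 115 = 0  ⇒  m = 90² − 50·115 = 2350
m = 2350 > 0,  v_rel·d = 90 > 0  ⇒  inside

inside=yes margin=2350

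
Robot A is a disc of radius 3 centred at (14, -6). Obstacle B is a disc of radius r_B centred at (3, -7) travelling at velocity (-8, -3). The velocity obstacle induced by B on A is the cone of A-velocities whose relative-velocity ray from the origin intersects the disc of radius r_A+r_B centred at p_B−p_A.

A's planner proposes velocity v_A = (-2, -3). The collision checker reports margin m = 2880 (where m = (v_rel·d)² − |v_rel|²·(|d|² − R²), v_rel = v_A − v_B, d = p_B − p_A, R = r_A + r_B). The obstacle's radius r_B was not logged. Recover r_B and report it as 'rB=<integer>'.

m = 2880
d = (-11, -1);  v_rel = (6, 0),  |v_rel|² = 36
v_rel×d = (6)·(-1) − (0)·(-11) = -6
since m = R²·36 − (-6)²:  R² = (36 + 2880) / 36 = 81
R = √81 = 9  ⇒  r_B = 9 − 3 = 6

rB=6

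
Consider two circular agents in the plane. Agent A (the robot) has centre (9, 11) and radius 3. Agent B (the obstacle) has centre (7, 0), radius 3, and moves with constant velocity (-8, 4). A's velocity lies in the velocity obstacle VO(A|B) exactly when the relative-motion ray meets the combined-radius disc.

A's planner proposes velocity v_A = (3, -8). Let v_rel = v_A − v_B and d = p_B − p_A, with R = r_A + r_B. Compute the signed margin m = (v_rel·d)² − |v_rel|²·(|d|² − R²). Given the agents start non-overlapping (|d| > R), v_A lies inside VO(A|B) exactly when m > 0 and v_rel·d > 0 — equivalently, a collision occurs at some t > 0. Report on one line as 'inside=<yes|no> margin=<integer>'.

d = (-2, -11),  |d|² = 125;  R = 3+3 = 6,  c = 125−6² = 89
v_rel = (11, -12),  |v_rel|² = 265;  v_rel·d = (11)·(-2) + (-12)·(-11) = 110
265·t² − 220·t + 89 = 0  ⇒  m = 110² − 265·89 = -11485
m = -11485 < 0,  v_rel·d = 110 > 0  ⇒  outside

inside=no margin=-11485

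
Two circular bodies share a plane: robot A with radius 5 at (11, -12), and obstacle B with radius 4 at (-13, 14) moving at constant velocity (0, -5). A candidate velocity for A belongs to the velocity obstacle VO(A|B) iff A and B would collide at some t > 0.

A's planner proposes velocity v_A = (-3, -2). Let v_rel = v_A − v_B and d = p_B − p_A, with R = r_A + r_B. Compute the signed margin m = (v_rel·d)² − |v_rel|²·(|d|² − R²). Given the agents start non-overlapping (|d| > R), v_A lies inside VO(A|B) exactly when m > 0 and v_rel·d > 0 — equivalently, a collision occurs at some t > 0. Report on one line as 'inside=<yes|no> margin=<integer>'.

d = (-24, 26),  |d|² = 1252;  R = 5+4 = 9,  c = 1252−9² = 1171
v_rel = (-3, 3),  |v_rel|² = 18;  v_rel·d = (-3)·(-24) + (3)·(26) = 150
18·t² − 300·t + 1171 = 0  ⇒  m = 150² − 18·1171 = 1422
m = 1422 > 0,  v_rel·d = 150 > 0  ⇒  inside

inside=yes margin=1422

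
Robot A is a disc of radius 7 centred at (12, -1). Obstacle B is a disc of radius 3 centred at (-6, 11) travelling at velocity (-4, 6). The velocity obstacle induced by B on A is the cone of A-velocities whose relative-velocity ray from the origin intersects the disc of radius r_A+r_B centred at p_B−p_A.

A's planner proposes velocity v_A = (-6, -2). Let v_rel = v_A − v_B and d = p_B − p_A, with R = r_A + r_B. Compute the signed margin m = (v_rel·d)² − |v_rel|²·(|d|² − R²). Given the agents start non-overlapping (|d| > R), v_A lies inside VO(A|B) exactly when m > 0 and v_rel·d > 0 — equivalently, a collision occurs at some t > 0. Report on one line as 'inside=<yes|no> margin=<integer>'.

d = (-18, 12),  |d|² = 468;  R = 7+3 = 10,  c = 468−10² = 368
v_rel = (-2, -8),  |v_rel|² = 68;  v_rel·d = (-2)·(-18) + (-8)·(12) = -60
68·t² + 120·t + 368 = 0  ⇒  m = (-60)² − 68·368 = -21424
m = -21424 < 0,  v_rel·d = -60 < 0  ⇒  outside

inside=no margin=-21424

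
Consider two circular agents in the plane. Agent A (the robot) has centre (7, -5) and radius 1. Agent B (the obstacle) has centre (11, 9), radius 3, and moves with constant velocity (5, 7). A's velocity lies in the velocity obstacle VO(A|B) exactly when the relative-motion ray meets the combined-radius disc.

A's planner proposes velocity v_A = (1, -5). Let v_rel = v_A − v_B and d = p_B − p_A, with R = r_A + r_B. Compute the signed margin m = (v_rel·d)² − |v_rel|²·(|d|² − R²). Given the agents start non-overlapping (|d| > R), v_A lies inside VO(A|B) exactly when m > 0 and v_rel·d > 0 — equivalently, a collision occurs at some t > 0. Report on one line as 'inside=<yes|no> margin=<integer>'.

d = (4, 14),  |d|² = 212;  R = 1+3 = 4,  c = 212−4² = 196
v_rel = (-4, -12),  |v_rel|² = 160;  v_rel·d = (-4)·(4) + (-12)·(14) = -184
160·t² + 368·t + 196 = 0  ⇒  m = (-184)² − 160·196 = 2496
m = 2496 > 0,  v_rel·d = -184 < 0  ⇒  outside

inside=no margin=2496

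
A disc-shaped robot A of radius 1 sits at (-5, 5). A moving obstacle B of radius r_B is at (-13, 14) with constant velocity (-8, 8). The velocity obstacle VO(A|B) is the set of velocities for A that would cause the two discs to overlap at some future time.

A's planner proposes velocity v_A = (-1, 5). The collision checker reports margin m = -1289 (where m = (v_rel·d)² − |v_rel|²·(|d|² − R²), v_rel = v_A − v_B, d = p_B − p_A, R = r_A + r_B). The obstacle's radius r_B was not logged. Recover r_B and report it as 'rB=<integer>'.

m = -1289
d = (-8, 9);  v_rel = (7, -3),  |v_rel|² = 58
v_rel×d = (7)·(9) − (-3)·(-8) = 39
since m = R²·58 − 39²:  R² = (1521 + -1289) / 58 = 4
R = √4 = 2  ⇒  r_B = 2 − 1 = 1

rB=1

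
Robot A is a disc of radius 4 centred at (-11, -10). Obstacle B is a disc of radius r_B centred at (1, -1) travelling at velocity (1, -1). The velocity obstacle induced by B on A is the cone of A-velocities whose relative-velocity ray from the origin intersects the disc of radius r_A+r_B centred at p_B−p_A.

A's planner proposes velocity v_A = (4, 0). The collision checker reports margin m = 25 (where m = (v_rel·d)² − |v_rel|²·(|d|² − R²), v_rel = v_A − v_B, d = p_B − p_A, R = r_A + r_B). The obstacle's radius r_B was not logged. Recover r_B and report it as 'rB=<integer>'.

m = 25
d = (12, 9);  v_rel = (3, 1),  |v_rel|² = 10
v_rel×d = (3)·(9) − (1)·(12) = 15
since m = R²·10 − 15²:  R² = (225 + 25) / 10 = 25
R = √25 = 5  ⇒  r_B = 5 − 4 = 1

rB=1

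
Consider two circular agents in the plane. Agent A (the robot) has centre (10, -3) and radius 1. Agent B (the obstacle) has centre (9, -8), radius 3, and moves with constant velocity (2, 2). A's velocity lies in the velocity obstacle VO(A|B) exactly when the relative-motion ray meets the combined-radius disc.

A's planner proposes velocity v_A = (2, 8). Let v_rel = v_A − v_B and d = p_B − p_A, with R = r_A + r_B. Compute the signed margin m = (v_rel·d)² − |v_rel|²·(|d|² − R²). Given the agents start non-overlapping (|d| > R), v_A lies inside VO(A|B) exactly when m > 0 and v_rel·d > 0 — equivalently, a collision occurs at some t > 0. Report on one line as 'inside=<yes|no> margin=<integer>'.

d = (-1, -5),  |d|² = 26;  R = 1+3 = 4,  c = 26−4² = 10
v_rel = (0, 6),  |v_rel|² = 36;  v_rel·d = (0)·(-1) + (6)·(-5) = -30
36·t² + 60·t + 10 = 0  ⇒  m = (-30)² − 36·10 = 540
m = 540 > 0,  v_rel·d = -30 < 0  ⇒  outside

inside=no margin=540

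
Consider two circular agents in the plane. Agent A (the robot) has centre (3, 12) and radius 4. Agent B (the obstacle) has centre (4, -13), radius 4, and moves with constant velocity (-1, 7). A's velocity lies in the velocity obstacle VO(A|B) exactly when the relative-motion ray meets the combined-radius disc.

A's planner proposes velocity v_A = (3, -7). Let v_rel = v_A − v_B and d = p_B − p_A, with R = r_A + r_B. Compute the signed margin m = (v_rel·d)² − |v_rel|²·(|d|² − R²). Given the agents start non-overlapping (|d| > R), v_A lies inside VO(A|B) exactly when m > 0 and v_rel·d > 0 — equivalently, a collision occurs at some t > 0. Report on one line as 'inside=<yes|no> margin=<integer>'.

d = (1, -25),  |d|² = 626;  R = 4+4 = 8,  c = 626−8² = 562
v_rel = (4, -14),  |v_rel|² = 212;  v_rel·d = (4)·(1) + (-14)·(-25) = 354
212·t² − 708·t + 562 = 0  ⇒  m = 354² − 212·562 = 6172
m = 6172 > 0,  v_rel·d = 354 > 0  ⇒  inside

inside=yes margin=6172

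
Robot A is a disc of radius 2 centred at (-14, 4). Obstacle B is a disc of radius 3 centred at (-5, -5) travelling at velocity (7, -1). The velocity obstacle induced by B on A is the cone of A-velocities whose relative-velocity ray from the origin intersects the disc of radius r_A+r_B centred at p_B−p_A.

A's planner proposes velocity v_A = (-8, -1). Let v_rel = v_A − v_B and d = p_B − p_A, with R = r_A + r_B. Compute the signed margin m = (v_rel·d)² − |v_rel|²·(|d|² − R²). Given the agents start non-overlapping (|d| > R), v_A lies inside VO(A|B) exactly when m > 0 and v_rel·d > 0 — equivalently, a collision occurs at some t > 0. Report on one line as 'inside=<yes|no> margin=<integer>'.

d = (9, -9),  |d|² = 162;  R = 2+3 = 5,  c = 162−5² = 137
v_rel = (-15, 0),  |v_rel|² = 225;  v_rel·d = (-15)·(9) + (0)·(-9) = -135
225·t² + 270·t + 137 = 0  ⇒  m = (-135)² − 225·137 = -12600
m = -12600 < 0,  v_rel·d = -135 < 0  ⇒  outside

inside=no margin=-12600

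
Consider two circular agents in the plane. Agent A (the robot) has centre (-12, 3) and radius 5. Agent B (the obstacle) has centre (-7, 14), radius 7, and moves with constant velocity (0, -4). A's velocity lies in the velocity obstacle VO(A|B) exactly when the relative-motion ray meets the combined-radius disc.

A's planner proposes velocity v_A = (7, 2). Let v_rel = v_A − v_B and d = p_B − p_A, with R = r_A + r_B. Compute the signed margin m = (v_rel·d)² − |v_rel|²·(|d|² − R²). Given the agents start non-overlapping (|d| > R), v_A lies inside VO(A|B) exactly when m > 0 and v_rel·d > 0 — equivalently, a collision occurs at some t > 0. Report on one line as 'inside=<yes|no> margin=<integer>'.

d = (5, 11),  |d|² = 146;  R = 5+7 = 12,  c = 146−12² = 2
v_rel = (7, 6),  |v_rel|² = 85;  v_rel·d = (7)·(5) + (6)·(11) = 101
85·t² − 202·t + 2 = 0  ⇒  m = 101² − 85·2 = 10031
m = 10031 > 0,  v_rel·d = 101 > 0  ⇒  inside

inside=yes margin=10031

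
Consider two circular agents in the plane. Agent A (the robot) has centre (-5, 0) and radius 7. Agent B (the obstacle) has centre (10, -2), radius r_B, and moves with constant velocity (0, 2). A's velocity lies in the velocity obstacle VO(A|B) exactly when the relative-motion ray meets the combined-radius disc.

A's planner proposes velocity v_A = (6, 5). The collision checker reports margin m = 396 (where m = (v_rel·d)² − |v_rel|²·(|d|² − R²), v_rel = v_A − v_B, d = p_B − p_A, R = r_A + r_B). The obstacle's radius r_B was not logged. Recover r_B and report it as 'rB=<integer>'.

m = 396
d = (15, -2);  v_rel = (6, 3),  |v_rel|² = 45
v_rel×d = (6)·(-2) − (3)·(15) = -57
since m = R²·45 − (-57)²:  R² = (3249 + 396) / 45 = 81
R = √81 = 9  ⇒  r_B = 9 − 7 = 2

rB=2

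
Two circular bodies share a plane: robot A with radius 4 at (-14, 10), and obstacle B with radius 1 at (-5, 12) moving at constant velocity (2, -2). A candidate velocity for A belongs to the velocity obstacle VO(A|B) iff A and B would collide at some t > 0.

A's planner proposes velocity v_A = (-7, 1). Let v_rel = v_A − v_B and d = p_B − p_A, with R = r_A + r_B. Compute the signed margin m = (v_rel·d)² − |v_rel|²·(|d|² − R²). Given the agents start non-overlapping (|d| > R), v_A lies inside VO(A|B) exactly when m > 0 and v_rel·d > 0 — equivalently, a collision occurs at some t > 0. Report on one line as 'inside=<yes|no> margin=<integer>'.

d = (9, 2),  |d|² = 85;  R = 4+1 = 5,  c = 85−5² = 60
v_rel = (-9, 3),  |v_rel|² = 90;  v_rel·d = (-9)·(9) + (3)·(2) = -75
90·t² + 150·t + 60 = 0  ⇒  m = (-75)² − 90·60 = 225
m = 225 > 0,  v_rel·d = -75 < 0  ⇒  outside

inside=no margin=225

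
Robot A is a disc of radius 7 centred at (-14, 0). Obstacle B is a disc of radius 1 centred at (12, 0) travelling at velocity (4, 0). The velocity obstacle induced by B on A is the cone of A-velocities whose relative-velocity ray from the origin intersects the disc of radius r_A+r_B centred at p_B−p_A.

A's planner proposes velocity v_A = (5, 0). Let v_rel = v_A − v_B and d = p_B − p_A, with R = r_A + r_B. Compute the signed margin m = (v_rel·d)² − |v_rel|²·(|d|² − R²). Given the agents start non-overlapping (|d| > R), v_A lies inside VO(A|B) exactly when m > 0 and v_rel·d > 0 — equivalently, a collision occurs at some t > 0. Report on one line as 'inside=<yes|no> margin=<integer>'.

d = (26, 0),  |d|² = 676;  R = 7+1 = 8,  c = 676−8² = 612
v_rel = (1, 0),  |v_rel|² = 1;  v_rel·d = (1)·(26) + (0)·(0) = 26
1·t² − 52·t + 612 = 0  ⇒  m = 26² − 1·612 = 64
m = 64 > 0,  v_rel·d = 26 > 0  ⇒  inside

inside=yes margin=64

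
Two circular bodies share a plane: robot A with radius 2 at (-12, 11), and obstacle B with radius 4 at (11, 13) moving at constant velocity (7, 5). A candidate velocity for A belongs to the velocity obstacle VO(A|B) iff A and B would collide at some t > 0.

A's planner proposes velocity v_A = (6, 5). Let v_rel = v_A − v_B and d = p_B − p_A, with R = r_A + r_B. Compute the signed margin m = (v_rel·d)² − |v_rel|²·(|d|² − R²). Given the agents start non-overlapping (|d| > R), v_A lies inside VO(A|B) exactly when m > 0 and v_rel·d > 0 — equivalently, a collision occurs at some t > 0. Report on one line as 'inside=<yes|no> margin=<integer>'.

d = (23, 2),  |d|² = 533;  R = 2+4 = 6,  c = 533−6² = 497
v_rel = (-1, 0),  |v_rel|² = 1;  v_rel·d = (-1)·(23) + (0)·(2) = -23
1·t² + 46·t + 497 = 0  ⇒  m = (-23)² − 1·497 = 32
m = 32 > 0,  v_rel·d = -23 < 0  ⇒  outside

inside=no margin=32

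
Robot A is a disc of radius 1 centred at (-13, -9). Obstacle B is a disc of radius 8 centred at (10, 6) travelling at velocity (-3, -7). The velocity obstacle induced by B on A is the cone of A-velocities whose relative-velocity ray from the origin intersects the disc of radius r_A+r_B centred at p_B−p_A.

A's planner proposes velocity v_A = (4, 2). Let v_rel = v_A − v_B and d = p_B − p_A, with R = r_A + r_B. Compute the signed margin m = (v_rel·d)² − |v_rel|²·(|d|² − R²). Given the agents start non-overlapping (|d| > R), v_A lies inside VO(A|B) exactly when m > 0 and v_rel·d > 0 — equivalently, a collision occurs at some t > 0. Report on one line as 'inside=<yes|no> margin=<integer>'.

d = (23, 15),  |d|² = 754;  R = 1+8 = 9,  c = 754−9² = 673
v_rel = (7, 9),  |v_rel|² = 130;  v_rel·d = (7)·(23) + (9)·(15) = 296
130·t² − 592·t + 673 = 0  ⇒  m = 296² − 130·673 = 126
m = 126 > 0,  v_rel·d = 296 > 0  ⇒  inside

inside=yes margin=126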